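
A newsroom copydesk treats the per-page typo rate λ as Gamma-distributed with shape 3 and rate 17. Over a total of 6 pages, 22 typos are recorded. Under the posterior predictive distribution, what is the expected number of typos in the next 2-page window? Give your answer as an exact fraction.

50/23

Total count 22 over total exposure 6 pages.
The Gamma prior is conjugate for the Poisson rate, so λ | data ~ Gamma(3+22, 17+6) = Gamma(25, 23).
Predictive mean over a 2-page window = T·E[λ|data] = 2·25/23 = 50/23.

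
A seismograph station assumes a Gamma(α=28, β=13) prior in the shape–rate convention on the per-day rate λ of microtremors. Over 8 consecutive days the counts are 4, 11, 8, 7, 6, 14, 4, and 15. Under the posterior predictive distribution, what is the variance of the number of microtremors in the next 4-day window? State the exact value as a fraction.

Total count: 4 + 11 + 8 + 7 + 6 + 14 + 4 + 15 = 69.
Total exposure: 8 days.
Conjugate update: add total count to the shape and total exposure to the rate, giving Gamma(97, 21).
The posterior predictive for a window of length T is Negative Binomial with variance T·α'·(β'+T)/β'² = 4·97·25/441 = 9700/441.

9700/441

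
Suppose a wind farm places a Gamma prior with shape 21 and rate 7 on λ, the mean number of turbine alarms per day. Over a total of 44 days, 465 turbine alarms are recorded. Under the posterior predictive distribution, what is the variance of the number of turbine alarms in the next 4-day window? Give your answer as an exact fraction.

11880/289

Total count 465 over total exposure 44 days.
The Gamma prior is conjugate for the Poisson rate, so λ | data ~ Gamma(21+465, 7+44) = Gamma(486, 51).
The posterior predictive for a window of length T is Negative Binomial with variance T·α'·(β'+T)/β'² = 4·486·55/2601 = 11880/289.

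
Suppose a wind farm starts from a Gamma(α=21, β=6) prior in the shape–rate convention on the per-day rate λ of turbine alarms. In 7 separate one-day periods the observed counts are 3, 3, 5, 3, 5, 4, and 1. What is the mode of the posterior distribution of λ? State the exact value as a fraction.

Total count: 3 + 3 + 5 + 3 + 5 + 4 + 1 = 24.
Total exposure: 7 days.
Conjugate update: add total count to the shape and total exposure to the rate, giving Gamma(45, 13).
Posterior mode = (α'−1)/β' = 44/13.

44/13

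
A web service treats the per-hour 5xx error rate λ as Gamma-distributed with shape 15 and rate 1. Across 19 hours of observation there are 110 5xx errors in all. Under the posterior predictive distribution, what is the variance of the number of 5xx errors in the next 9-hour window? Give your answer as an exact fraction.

1305/16

Total count 110 over total exposure 19 hours.
By Gamma–Poisson conjugacy, the posterior is Gamma(α + Σx, β + Σt) = Gamma(15 + 110, 1 + 19) = Gamma(125, 20).
The posterior predictive for a window of length T is Negative Binomial with variance T·α'·(β'+T)/β'² = 9·125·29/400 = 1305/16.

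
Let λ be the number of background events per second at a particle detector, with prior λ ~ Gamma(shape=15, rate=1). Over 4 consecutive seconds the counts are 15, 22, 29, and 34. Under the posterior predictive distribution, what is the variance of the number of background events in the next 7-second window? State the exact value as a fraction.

Total count: 15 + 22 + 29 + 34 = 100.
Total exposure: 4 seconds.
By Gamma–Poisson conjugacy, the posterior is Gamma(α + Σx, β + Σt) = Gamma(15 + 100, 1 + 4) = Gamma(115, 5).
The posterior predictive for a window of length T is Negative Binomial with variance T·α'·(β'+T)/β'² = 7·115·12/25 = 1932/5.

1932/5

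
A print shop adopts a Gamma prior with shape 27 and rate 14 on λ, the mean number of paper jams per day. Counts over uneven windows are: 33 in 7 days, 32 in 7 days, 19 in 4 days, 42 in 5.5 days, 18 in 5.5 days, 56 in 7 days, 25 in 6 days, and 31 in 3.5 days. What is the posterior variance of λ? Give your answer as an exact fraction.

1132/14161

Total count: 33 + 32 + 19 + 42 + 18 + 56 + 25 + 31 = 256.
Total exposure: 7 + 7 + 4 + 5.5 + 5.5 + 7 + 6 + 3.5 = 45.5 days.
Conjugate update: add total count to the shape and total exposure to the rate, giving Gamma(283, 119/2).
Posterior variance = α'/β'² = 283/(14161/4) = 1132/14161.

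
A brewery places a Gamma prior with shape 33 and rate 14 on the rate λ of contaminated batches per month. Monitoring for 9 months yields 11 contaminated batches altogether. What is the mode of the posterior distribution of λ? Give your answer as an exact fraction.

43/23

Total count 11 over total exposure 9 months.
Posterior: α' = 33 + 11 = 44, β' = 14 + 9 = 23.
Posterior mode = (α'−1)/β' = 43/23.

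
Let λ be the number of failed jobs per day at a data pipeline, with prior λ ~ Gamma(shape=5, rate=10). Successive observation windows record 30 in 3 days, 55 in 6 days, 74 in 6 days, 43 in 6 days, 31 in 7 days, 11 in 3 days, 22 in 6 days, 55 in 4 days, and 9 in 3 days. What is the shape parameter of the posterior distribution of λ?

335

Total count: 30 + 55 + 74 + 43 + 31 + 11 + 22 + 55 + 9 = 330.
Total exposure: 3 + 6 + 6 + 6 + 7 + 3 + 6 + 4 + 3 = 44 days.
The Gamma prior is conjugate for the Poisson rate, so λ | data ~ Gamma(5+330, 10+44) = Gamma(335, 54).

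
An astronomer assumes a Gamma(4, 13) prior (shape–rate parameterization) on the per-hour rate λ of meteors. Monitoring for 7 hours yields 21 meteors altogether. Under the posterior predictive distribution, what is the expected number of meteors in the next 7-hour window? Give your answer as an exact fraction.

35/4

Total count 21 over total exposure 7 hours.
By Gamma–Poisson conjugacy, the posterior is Gamma(α + Σx, β + Σt) = Gamma(4 + 21, 13 + 7) = Gamma(25, 20).
Predictive mean over a 7-hour window = T·E[λ|data] = 7·25/20 = 35/4.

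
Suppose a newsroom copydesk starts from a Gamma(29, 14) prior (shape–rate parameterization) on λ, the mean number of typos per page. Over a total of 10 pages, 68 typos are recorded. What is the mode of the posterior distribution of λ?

4

Total count 68 over total exposure 10 pages.
By Gamma–Poisson conjugacy, the posterior is Gamma(α + Σx, β + Σt) = Gamma(29 + 68, 14 + 10) = Gamma(97, 24).
Posterior mode = (α'−1)/β' = 96/24 = 4.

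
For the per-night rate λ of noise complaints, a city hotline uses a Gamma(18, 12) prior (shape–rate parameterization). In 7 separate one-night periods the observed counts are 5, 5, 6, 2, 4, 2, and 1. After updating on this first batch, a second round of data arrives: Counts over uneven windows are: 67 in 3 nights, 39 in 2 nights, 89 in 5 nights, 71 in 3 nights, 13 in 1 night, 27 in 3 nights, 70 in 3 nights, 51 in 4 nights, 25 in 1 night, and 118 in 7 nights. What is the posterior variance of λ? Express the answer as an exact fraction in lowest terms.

Total count: 5 + 5 + 6 + 2 + 4 + 2 + 1 = 25.
Total exposure: 7 nights.
After the first batch: Gamma(18 + 25, 12 + 7) = Gamma(43, 19).
Total count: 67 + 39 + 89 + 71 + 13 + 27 + 70 + 51 + 25 + 118 = 570.
Total exposure: 3 + 2 + 5 + 3 + 1 + 3 + 3 + 4 + 1 + 7 = 32 nights.
After the second batch: Gamma(43 + 570, 19 + 32) = Gamma(613, 51).
Posterior variance = α'/β'² = 613/2601.

613/2601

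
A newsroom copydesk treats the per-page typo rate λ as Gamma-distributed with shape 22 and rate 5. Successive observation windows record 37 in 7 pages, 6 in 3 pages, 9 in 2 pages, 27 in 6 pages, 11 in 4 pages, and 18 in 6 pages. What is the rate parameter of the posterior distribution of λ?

33

Total count: 37 + 6 + 9 + 27 + 11 + 18 = 108.
Total exposure: 7 + 3 + 2 + 6 + 4 + 6 = 28 pages.
Conjugate update: add total count to the shape and total exposure to the rate, giving Gamma(130, 33).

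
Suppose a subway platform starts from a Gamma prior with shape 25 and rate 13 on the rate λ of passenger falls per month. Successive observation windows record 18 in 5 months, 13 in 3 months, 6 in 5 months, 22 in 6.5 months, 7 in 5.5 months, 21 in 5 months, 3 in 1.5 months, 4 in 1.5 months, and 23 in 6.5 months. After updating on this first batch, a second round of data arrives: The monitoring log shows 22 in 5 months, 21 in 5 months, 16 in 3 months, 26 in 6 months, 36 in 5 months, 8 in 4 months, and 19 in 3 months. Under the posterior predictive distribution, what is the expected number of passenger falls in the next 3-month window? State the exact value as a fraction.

Total count: 18 + 13 + 6 + 22 + 7 + 21 + 3 + 4 + 23 = 117.
Total exposure: 5 + 3 + 5 + 6.5 + 5.5 + 5 + 1.5 + 1.5 + 6.5 = 39.5 months.
After the first batch: Gamma(25 + 117, 13 + 39.5) = Gamma(142, 105/2).
Total count: 22 + 21 + 16 + 26 + 36 + 8 + 19 = 148.
Total exposure: 5 + 5 + 3 + 6 + 5 + 4 + 3 = 31 months.
After the second batch: Gamma(142 + 148, 105/2 + 31) = Gamma(290, 167/2).
Predictive mean over a 3-month window = T·E[λ|data] = 3·290/(167/2) = 1740/167.

1740/167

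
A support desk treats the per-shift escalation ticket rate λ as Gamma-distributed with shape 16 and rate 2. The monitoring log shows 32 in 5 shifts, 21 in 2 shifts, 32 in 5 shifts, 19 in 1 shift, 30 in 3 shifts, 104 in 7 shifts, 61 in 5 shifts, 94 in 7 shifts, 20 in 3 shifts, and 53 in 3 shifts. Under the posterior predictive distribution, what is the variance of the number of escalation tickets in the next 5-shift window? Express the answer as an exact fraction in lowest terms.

115680/1849

Total count: 32 + 21 + 32 + 19 + 30 + 104 + 61 + 94 + 20 + 53 = 466.
Total exposure: 5 + 2 + 5 + 1 + 3 + 7 + 5 + 7 + 3 + 3 = 41 shifts.
Conjugate update: add total count to the shape and total exposure to the rate, giving Gamma(482, 43).
The posterior predictive for a window of length T is Negative Binomial with variance T·α'·(β'+T)/β'² = 5·482·48/1849 = 115680/1849.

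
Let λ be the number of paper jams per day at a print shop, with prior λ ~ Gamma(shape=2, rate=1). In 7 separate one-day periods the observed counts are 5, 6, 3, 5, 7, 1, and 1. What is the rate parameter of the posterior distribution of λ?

Total count: 5 + 6 + 3 + 5 + 7 + 1 + 1 = 28.
Total exposure: 7 days.
Conjugate update: add total count to the shape and total exposure to the rate, giving Gamma(30, 8).

8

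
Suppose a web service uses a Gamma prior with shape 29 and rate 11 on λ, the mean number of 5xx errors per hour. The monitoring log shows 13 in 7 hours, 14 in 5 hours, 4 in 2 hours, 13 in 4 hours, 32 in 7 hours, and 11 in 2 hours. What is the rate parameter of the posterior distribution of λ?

38

Total count: 13 + 14 + 4 + 13 + 32 + 11 = 87.
Total exposure: 7 + 5 + 2 + 4 + 7 + 2 = 27 hours.
Gamma(α, β) with Poisson data over total exposure Σt gives posterior Gamma(α+Σx, β+Σt) = Gamma(116, 38).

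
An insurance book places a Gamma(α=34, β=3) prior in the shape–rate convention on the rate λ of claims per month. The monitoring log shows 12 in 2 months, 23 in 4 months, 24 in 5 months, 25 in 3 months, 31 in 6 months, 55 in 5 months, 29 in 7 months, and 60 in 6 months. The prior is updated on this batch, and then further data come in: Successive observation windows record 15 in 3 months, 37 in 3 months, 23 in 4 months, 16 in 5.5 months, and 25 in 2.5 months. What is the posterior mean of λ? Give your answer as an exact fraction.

409/59

Total count: 12 + 23 + 24 + 25 + 31 + 55 + 29 + 60 = 259.
Total exposure: 2 + 4 + 5 + 3 + 6 + 5 + 7 + 6 = 38 months.
After the first batch: Gamma(34 + 259, 3 + 38) = Gamma(293, 41).
Total count: 15 + 37 + 23 + 16 + 25 = 116.
Total exposure: 3 + 3 + 4 + 5.5 + 2.5 = 18 months.
After the second batch: Gamma(293 + 116, 41 + 18) = Gamma(409, 59).
Posterior mean = α'/β' = 409/59.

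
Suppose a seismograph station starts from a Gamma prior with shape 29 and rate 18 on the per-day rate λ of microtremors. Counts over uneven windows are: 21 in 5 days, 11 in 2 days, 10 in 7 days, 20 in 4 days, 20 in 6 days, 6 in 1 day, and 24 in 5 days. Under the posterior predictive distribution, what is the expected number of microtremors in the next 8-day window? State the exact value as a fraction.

Total count: 21 + 11 + 10 + 20 + 20 + 6 + 24 = 112.
Total exposure: 5 + 2 + 7 + 4 + 6 + 1 + 5 = 30 days.
By Gamma–Poisson conjugacy, the posterior is Gamma(α + Σx, β + Σt) = Gamma(29 + 112, 18 + 30) = Gamma(141, 48).
Predictive mean over an 8-day window = T·E[λ|data] = 8·141/48 = 47/2.

47/2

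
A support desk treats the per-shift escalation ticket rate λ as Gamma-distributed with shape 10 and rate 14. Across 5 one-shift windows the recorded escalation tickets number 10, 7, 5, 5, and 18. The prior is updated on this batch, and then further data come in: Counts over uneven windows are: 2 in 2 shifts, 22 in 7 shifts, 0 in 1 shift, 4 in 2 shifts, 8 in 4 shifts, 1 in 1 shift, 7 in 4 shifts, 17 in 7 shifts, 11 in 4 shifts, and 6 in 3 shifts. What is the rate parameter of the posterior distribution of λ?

54

Total count: 10 + 7 + 5 + 5 + 18 = 45.
Total exposure: 5 shifts.
After the first batch: Gamma(10 + 45, 14 + 5) = Gamma(55, 19).
Total count: 2 + 22 + 0 + 4 + 8 + 1 + 7 + 17 + 11 + 6 = 78.
Total exposure: 2 + 7 + 1 + 2 + 4 + 1 + 4 + 7 + 4 + 3 = 35 shifts.
After the second batch: Gamma(55 + 78, 19 + 35) = Gamma(133, 54).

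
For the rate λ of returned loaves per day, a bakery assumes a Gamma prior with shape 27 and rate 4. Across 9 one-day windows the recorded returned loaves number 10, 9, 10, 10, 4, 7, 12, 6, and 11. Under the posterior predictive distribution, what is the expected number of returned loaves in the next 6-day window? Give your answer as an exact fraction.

Total count: 10 + 9 + 10 + 10 + 4 + 7 + 12 + 6 + 11 = 79.
Total exposure: 9 days.
The Gamma prior is conjugate for the Poisson rate, so λ | data ~ Gamma(27+79, 4+9) = Gamma(106, 13).
Predictive mean over a 6-day window = T·E[λ|data] = 6·106/13 = 636/13.

636/13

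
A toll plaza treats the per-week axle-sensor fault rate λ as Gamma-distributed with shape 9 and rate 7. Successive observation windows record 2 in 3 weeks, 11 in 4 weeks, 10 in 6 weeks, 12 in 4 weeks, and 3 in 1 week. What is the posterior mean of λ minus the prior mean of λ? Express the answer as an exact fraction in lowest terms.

Total count: 2 + 11 + 10 + 12 + 3 = 38.
Total exposure: 3 + 4 + 6 + 4 + 1 = 18 weeks.
Posterior: α' = 9 + 38 = 47, β' = 7 + 18 = 25.
Posterior mean = 47/25 = 47/25; prior mean = 9/7 = 9/7. Difference = 47/25 − 9/7 = 104/175.

104/175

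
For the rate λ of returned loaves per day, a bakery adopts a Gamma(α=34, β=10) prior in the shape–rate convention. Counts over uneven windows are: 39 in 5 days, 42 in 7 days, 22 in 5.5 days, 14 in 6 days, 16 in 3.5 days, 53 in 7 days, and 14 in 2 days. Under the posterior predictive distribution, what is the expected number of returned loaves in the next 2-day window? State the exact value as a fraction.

Total count: 39 + 42 + 22 + 14 + 16 + 53 + 14 = 200.
Total exposure: 5 + 7 + 5.5 + 6 + 3.5 + 7 + 2 = 36 days.
Gamma(α, β) with Poisson data over total exposure Σt gives posterior Gamma(α+Σx, β+Σt) = Gamma(234, 46).
Predictive mean over a 2-day window = T·E[λ|data] = 2·234/46 = 234/23.

234/23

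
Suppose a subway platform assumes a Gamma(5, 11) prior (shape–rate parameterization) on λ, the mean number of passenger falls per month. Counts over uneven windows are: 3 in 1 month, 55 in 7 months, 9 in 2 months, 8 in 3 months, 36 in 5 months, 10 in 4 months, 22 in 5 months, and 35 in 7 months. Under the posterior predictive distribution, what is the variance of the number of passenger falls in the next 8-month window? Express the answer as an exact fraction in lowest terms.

Total count: 3 + 55 + 9 + 8 + 36 + 10 + 22 + 35 = 178.
Total exposure: 1 + 7 + 2 + 3 + 5 + 4 + 5 + 7 = 34 months.
Posterior: α' = 5 + 178 = 183, β' = 11 + 34 = 45.
The posterior predictive for a window of length T is Negative Binomial with variance T·α'·(β'+T)/β'² = 8·183·53/2025 = 25864/675.

25864/675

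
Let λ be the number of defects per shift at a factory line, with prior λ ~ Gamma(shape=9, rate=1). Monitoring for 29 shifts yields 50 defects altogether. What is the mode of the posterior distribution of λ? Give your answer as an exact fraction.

29/15

Total count 50 over total exposure 29 shifts.
Conjugate update: add total count to the shape and total exposure to the rate, giving Gamma(59, 30).
Posterior mode = (α'−1)/β' = 58/30 = 29/15.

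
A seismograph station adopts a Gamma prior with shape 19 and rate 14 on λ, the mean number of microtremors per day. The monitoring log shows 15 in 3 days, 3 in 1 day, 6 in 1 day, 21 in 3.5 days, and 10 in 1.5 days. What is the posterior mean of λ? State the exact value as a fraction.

Total count: 15 + 3 + 6 + 21 + 10 = 55.
Total exposure: 3 + 1 + 1 + 3.5 + 1.5 = 10 days.
Conjugate update: add total count to the shape and total exposure to the rate, giving Gamma(74, 24).
Posterior mean = α'/β' = 74/24 = 37/12.

37/12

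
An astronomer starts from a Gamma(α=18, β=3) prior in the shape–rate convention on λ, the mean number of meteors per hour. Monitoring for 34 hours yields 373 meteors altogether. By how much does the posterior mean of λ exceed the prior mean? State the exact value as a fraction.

Total count 373 over total exposure 34 hours.
The Gamma prior is conjugate for the Poisson rate, so λ | data ~ Gamma(18+373, 3+34) = Gamma(391, 37).
Posterior mean = 391/37 = 391/37; prior mean = 18/3 = 6. Difference = 391/37 − 6 = 169/37.

169/37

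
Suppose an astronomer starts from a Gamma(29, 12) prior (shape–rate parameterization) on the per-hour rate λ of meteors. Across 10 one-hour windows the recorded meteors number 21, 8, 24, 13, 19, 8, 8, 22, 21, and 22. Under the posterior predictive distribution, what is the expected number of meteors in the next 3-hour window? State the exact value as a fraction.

585/22

Total count: 21 + 8 + 24 + 13 + 19 + 8 + 8 + 22 + 21 + 22 = 166.
Total exposure: 10 hours.
The Gamma prior is conjugate for the Poisson rate, so λ | data ~ Gamma(29+166, 12+10) = Gamma(195, 22).
Predictive mean over a 3-hour window = T·E[λ|data] = 3·195/22 = 585/22.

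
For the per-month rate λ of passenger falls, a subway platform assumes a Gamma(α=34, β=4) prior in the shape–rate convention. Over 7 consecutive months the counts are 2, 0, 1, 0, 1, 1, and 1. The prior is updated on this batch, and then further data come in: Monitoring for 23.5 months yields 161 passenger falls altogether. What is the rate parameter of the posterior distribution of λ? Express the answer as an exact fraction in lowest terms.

Total count: 2 + 0 + 1 + 0 + 1 + 1 + 1 = 6.
Total exposure: 7 months.
After the first batch: Gamma(34 + 6, 4 + 7) = Gamma(40, 11).
Total count 161 over total exposure 23.5 months.
After the second batch: Gamma(40 + 161, 11 + 23.5) = Gamma(201, 69/2).

69/2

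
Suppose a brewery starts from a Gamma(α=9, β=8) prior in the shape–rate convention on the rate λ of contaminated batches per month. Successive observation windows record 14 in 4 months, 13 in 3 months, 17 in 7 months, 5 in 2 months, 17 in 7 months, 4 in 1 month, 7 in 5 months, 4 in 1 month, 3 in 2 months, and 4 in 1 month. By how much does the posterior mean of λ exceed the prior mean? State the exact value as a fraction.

Total count: 14 + 13 + 17 + 5 + 17 + 4 + 7 + 4 + 3 + 4 = 88.
Total exposure: 4 + 3 + 7 + 2 + 7 + 1 + 5 + 1 + 2 + 1 = 33 months.
Conjugate update: add total count to the shape and total exposure to the rate, giving Gamma(97, 41).
Posterior mean = 97/41 = 97/41; prior mean = 9/8 = 9/8. Difference = 97/41 − 9/8 = 407/328.

407/328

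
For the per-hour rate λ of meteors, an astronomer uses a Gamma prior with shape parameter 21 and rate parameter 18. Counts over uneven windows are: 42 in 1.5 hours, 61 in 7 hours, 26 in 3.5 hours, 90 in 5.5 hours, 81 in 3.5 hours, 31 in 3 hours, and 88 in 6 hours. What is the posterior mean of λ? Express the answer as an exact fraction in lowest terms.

55/6

Total count: 42 + 61 + 26 + 90 + 81 + 31 + 88 = 419.
Total exposure: 1.5 + 7 + 3.5 + 5.5 + 3.5 + 3 + 6 = 30 hours.
Gamma(α, β) with Poisson data over total exposure Σt gives posterior Gamma(α+Σx, β+Σt) = Gamma(440, 48).
Posterior mean = α'/β' = 440/48 = 55/6.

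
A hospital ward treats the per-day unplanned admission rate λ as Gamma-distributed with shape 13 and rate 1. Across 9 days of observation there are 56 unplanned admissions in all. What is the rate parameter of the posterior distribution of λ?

Total count 56 over total exposure 9 days.
Gamma(α, β) with Poisson data over total exposure Σt gives posterior Gamma(α+Σx, β+Σt) = Gamma(69, 10).

10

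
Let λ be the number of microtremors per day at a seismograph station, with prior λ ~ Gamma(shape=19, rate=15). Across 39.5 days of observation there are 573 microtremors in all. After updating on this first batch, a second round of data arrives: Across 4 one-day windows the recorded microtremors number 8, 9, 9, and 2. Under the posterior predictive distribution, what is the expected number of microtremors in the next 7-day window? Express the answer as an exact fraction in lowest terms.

8680/117

Total count 573 over total exposure 39.5 days.
After the first batch: Gamma(19 + 573, 15 + 39.5) = Gamma(592, 109/2).
Total count: 8 + 9 + 9 + 2 = 28.
Total exposure: 4 days.
After the second batch: Gamma(592 + 28, 109/2 + 4) = Gamma(620, 117/2).
Predictive mean over a 7-day window = T·E[λ|data] = 7·620/(117/2) = 8680/117.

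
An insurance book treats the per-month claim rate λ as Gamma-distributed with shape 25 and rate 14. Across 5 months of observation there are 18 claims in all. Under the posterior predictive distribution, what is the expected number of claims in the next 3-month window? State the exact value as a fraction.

129/19

Total count 18 over total exposure 5 months.
Conjugate update: add total count to the shape and total exposure to the rate, giving Gamma(43, 19).
Predictive mean over a 3-month window = T·E[λ|data] = 3·43/19 = 129/19.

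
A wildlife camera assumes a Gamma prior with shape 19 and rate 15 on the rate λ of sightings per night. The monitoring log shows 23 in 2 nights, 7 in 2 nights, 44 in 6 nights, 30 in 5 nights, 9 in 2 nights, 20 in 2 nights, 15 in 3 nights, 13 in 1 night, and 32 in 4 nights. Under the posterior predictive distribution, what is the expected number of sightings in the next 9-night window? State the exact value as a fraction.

Total count: 23 + 7 + 44 + 30 + 9 + 20 + 15 + 13 + 32 = 193.
Total exposure: 2 + 2 + 6 + 5 + 2 + 2 + 3 + 1 + 4 = 27 nights.
Posterior: α' = 19 + 193 = 212, β' = 15 + 27 = 42.
Predictive mean over a 9-night window = T·E[λ|data] = 9·212/42 = 318/7.

318/7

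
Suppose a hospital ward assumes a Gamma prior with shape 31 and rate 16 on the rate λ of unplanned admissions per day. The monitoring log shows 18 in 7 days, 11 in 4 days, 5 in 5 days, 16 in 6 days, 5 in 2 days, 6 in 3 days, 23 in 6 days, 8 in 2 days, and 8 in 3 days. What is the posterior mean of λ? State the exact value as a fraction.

131/54

Total count: 18 + 11 + 5 + 16 + 5 + 6 + 23 + 8 + 8 = 100.
Total exposure: 7 + 4 + 5 + 6 + 2 + 3 + 6 + 2 + 3 = 38 days.
Gamma(α, β) with Poisson data over total exposure Σt gives posterior Gamma(α+Σx, β+Σt) = Gamma(131, 54).
Posterior mean = α'/β' = 131/54.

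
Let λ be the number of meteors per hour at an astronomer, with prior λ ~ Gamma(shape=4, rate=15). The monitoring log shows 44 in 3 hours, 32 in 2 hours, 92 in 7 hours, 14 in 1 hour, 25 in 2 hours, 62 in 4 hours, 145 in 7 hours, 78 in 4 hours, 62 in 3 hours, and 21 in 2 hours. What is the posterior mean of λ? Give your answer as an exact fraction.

579/50

Total count: 44 + 32 + 92 + 14 + 25 + 62 + 145 + 78 + 62 + 21 = 575.
Total exposure: 3 + 2 + 7 + 1 + 2 + 4 + 7 + 4 + 3 + 2 = 35 hours.
Conjugate update: add total count to the shape and total exposure to the rate, giving Gamma(579, 50).
Posterior mean = α'/β' = 579/50.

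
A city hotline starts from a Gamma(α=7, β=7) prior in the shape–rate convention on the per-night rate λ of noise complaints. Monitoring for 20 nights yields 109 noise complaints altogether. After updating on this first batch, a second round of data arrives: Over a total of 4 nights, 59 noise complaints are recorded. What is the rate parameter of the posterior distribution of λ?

31

Total count 109 over total exposure 20 nights.
After the first batch: Gamma(7 + 109, 7 + 20) = Gamma(116, 27).
Total count 59 over total exposure 4 nights.
After the second batch: Gamma(116 + 59, 27 + 4) = Gamma(175, 31).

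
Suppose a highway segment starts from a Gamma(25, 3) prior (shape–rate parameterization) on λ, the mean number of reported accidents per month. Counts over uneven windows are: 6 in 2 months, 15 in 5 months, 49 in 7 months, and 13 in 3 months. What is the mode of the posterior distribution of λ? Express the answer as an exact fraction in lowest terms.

107/20

Total count: 6 + 15 + 49 + 13 = 83.
Total exposure: 2 + 5 + 7 + 3 = 17 months.
The Gamma prior is conjugate for the Poisson rate, so λ | data ~ Gamma(25+83, 3+17) = Gamma(108, 20).
Posterior mode = (α'−1)/β' = 107/20.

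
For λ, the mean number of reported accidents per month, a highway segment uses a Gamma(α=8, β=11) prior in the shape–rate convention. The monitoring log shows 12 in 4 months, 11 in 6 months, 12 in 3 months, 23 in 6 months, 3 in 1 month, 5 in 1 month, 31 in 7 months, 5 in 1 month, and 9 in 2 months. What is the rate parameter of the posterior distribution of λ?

Total count: 12 + 11 + 12 + 23 + 3 + 5 + 31 + 5 + 9 = 111.
Total exposure: 4 + 6 + 3 + 6 + 1 + 1 + 7 + 1 + 2 = 31 months.
The Gamma prior is conjugate for the Poisson rate, so λ | data ~ Gamma(8+111, 11+31) = Gamma(119, 42).

42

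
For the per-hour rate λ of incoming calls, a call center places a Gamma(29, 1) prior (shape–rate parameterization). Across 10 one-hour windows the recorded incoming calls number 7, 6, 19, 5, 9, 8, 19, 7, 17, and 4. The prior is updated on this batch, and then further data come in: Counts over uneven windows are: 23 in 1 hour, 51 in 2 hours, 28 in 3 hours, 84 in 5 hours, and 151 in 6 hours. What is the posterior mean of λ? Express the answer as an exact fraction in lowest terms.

467/28

Total count: 7 + 6 + 19 + 5 + 9 + 8 + 19 + 7 + 17 + 4 = 101.
Total exposure: 10 hours.
After the first batch: Gamma(29 + 101, 1 + 10) = Gamma(130, 11).
Total count: 23 + 51 + 28 + 84 + 151 = 337.
Total exposure: 1 + 2 + 3 + 5 + 6 = 17 hours.
After the second batch: Gamma(130 + 337, 11 + 17) = Gamma(467, 28).
Posterior mean = α'/β' = 467/28.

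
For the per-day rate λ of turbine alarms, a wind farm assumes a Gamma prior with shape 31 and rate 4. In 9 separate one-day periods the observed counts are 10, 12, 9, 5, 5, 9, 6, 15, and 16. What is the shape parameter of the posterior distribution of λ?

118

Total count: 10 + 12 + 9 + 5 + 5 + 9 + 6 + 15 + 16 = 87.
Total exposure: 9 days.
Posterior: α' = 31 + 87 = 118, β' = 4 + 9 = 13.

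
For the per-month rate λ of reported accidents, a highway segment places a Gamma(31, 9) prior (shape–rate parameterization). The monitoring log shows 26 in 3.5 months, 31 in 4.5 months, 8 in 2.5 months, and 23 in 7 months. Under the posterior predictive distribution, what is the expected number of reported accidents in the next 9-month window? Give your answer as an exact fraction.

2142/53

Total count: 26 + 31 + 8 + 23 = 88.
Total exposure: 3.5 + 4.5 + 2.5 + 7 = 17.5 months.
Conjugate update: add total count to the shape and total exposure to the rate, giving Gamma(119, 53/2).
Predictive mean over a 9-month window = T·E[λ|data] = 9·119/(53/2) = 2142/53.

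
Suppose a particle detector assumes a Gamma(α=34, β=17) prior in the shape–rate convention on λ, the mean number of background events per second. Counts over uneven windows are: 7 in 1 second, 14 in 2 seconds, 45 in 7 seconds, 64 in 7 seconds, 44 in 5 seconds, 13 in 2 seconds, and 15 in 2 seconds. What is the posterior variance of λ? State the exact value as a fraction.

Total count: 7 + 14 + 45 + 64 + 44 + 13 + 15 = 202.
Total exposure: 1 + 2 + 7 + 7 + 5 + 2 + 2 = 26 seconds.
Posterior: α' = 34 + 202 = 236, β' = 17 + 26 = 43.
Posterior variance = α'/β'² = 236/1849.

236/1849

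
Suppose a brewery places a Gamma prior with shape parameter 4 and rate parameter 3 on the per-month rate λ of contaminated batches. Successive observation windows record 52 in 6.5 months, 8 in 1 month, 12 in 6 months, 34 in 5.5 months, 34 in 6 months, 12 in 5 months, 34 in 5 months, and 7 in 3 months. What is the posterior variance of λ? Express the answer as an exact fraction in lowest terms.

Total count: 52 + 8 + 12 + 34 + 34 + 12 + 34 + 7 = 193.
Total exposure: 6.5 + 1 + 6 + 5.5 + 6 + 5 + 5 + 3 = 38 months.
Conjugate update: add total count to the shape and total exposure to the rate, giving Gamma(197, 41).
Posterior variance = α'/β'² = 197/1681.

197/1681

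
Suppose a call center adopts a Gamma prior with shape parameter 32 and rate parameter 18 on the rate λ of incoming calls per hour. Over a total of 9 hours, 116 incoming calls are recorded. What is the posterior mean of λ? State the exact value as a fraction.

148/27

Total count 116 over total exposure 9 hours.
Posterior: α' = 32 + 116 = 148, β' = 18 + 9 = 27.
Posterior mean = α'/β' = 148/27.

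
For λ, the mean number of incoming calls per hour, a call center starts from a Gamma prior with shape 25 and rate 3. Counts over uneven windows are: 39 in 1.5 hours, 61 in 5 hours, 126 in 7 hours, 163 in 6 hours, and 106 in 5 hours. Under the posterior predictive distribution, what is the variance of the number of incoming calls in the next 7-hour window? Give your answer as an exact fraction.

100464/605

Total count: 39 + 61 + 126 + 163 + 106 = 495.
Total exposure: 1.5 + 5 + 7 + 6 + 5 = 24.5 hours.
Conjugate update: add total count to the shape and total exposure to the rate, giving Gamma(520, 55/2).
The posterior predictive for a window of length T is Negative Binomial with variance T·α'·(β'+T)/β'² = 7·520·(69/2)/(3025/4) = 100464/605.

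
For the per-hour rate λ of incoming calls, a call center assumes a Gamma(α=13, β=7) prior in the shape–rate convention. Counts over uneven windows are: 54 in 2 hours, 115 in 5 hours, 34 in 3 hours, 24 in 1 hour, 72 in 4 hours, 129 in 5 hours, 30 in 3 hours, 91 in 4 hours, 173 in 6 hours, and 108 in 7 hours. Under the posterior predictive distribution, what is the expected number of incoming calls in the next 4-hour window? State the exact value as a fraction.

3372/47

Total count: 54 + 115 + 34 + 24 + 72 + 129 + 30 + 91 + 173 + 108 = 830.
Total exposure: 2 + 5 + 3 + 1 + 4 + 5 + 3 + 4 + 6 + 7 = 40 hours.
By Gamma–Poisson conjugacy, the posterior is Gamma(α + Σx, β + Σt) = Gamma(13 + 830, 7 + 40) = Gamma(843, 47).
Predictive mean over a 4-hour window = T·E[λ|data] = 4·843/47 = 3372/47.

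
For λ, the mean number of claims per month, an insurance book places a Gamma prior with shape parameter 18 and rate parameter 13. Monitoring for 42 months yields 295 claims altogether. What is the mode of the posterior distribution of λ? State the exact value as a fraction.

Total count 295 over total exposure 42 months.
By Gamma–Poisson conjugacy, the posterior is Gamma(α + Σx, β + Σt) = Gamma(18 + 295, 13 + 42) = Gamma(313, 55).
Posterior mode = (α'−1)/β' = 312/55.

312/55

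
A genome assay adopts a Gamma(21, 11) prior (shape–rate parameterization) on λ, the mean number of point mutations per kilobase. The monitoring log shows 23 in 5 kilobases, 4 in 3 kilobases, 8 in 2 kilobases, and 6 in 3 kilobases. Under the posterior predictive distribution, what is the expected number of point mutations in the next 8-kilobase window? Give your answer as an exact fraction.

62/3

Total count: 23 + 4 + 8 + 6 = 41.
Total exposure: 5 + 3 + 2 + 3 = 13 kilobases.
By Gamma–Poisson conjugacy, the posterior is Gamma(α + Σx, β + Σt) = Gamma(21 + 41, 11 + 13) = Gamma(62, 24).
Predictive mean over an 8-kilobase window = T·E[λ|data] = 8·62/24 = 62/3.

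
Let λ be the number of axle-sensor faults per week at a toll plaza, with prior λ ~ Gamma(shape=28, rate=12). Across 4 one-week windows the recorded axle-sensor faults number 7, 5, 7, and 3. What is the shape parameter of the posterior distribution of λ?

50

Total count: 7 + 5 + 7 + 3 = 22.
Total exposure: 4 weeks.
The Gamma prior is conjugate for the Poisson rate, so λ | data ~ Gamma(28+22, 12+4) = Gamma(50, 16).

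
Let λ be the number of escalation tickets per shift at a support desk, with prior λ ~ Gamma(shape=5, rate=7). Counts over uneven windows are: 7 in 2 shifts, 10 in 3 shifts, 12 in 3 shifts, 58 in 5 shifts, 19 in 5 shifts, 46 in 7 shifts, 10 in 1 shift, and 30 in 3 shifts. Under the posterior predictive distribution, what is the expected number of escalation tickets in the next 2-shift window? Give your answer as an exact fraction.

197/18

Total count: 7 + 10 + 12 + 58 + 19 + 46 + 10 + 30 = 192.
Total exposure: 2 + 3 + 3 + 5 + 5 + 7 + 1 + 3 = 29 shifts.
Posterior: α' = 5 + 192 = 197, β' = 7 + 29 = 36.
Predictive mean over a 2-shift window = T·E[λ|data] = 2·197/36 = 197/18.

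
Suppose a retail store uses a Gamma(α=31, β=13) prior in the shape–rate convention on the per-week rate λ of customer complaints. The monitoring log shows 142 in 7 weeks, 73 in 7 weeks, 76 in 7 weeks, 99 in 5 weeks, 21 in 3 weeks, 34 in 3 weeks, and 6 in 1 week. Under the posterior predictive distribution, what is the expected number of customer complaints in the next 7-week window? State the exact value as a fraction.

Total count: 142 + 73 + 76 + 99 + 21 + 34 + 6 = 451.
Total exposure: 7 + 7 + 7 + 5 + 3 + 3 + 1 = 33 weeks.
Conjugate update: add total count to the shape and total exposure to the rate, giving Gamma(482, 46).
Predictive mean over a 7-week window = T·E[λ|data] = 7·482/46 = 1687/23.

1687/23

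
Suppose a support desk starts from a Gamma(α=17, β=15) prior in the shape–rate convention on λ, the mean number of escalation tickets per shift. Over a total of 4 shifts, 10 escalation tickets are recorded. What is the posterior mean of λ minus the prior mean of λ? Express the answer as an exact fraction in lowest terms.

Total count 10 over total exposure 4 shifts.
Conjugate update: add total count to the shape and total exposure to the rate, giving Gamma(27, 19).
Posterior mean = 27/19 = 27/19; prior mean = 17/15 = 17/15. Difference = 27/19 − 17/15 = 82/285.

82/285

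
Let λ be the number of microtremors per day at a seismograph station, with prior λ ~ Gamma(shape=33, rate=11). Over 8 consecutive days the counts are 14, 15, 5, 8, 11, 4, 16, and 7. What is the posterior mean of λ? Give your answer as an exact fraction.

Total count: 14 + 15 + 5 + 8 + 11 + 4 + 16 + 7 = 80.
Total exposure: 8 days.
The Gamma prior is conjugate for the Poisson rate, so λ | data ~ Gamma(33+80, 11+8) = Gamma(113, 19).
Posterior mean = α'/β' = 113/19.

113/19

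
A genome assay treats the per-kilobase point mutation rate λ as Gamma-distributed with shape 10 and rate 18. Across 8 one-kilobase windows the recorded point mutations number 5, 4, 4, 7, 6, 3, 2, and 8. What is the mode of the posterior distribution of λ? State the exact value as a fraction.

24/13

Total count: 5 + 4 + 4 + 7 + 6 + 3 + 2 + 8 = 39.
Total exposure: 8 kilobases.
Conjugate update: add total count to the shape and total exposure to the rate, giving Gamma(49, 26).
Posterior mode = (α'−1)/β' = 48/26 = 24/13.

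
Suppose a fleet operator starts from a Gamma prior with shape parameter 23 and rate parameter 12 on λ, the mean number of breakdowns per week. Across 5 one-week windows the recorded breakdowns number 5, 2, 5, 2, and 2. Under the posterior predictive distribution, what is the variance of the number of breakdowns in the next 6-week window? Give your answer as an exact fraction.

Total count: 5 + 2 + 5 + 2 + 2 = 16.
Total exposure: 5 weeks.
By Gamma–Poisson conjugacy, the posterior is Gamma(α + Σx, β + Σt) = Gamma(23 + 16, 12 + 5) = Gamma(39, 17).
The posterior predictive for a window of length T is Negative Binomial with variance T·α'·(β'+T)/β'² = 6·39·23/289 = 5382/289.

5382/289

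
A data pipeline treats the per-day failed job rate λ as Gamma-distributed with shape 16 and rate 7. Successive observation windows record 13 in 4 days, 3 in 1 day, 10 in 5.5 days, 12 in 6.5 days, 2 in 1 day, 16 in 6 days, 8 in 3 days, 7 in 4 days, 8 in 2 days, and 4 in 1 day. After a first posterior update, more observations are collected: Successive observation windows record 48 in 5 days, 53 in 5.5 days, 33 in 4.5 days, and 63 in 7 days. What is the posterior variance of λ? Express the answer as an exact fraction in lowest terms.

296/3969

Total count: 13 + 3 + 10 + 12 + 2 + 16 + 8 + 7 + 8 + 4 = 83.
Total exposure: 4 + 1 + 5.5 + 6.5 + 1 + 6 + 3 + 4 + 2 + 1 = 34 days.
After the first batch: Gamma(16 + 83, 7 + 34) = Gamma(99, 41).
Total count: 48 + 53 + 33 + 63 = 197.
Total exposure: 5 + 5.5 + 4.5 + 7 = 22 days.
After the second batch: Gamma(99 + 197, 41 + 22) = Gamma(296, 63).
Posterior variance = α'/β'² = 296/3969.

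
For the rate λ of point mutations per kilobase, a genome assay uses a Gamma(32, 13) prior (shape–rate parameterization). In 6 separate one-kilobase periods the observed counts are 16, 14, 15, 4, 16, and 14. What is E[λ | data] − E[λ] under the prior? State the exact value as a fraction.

Total count: 16 + 14 + 15 + 4 + 16 + 14 = 79.
Total exposure: 6 kilobases.
Gamma(α, β) with Poisson data over total exposure Σt gives posterior Gamma(α+Σx, β+Σt) = Gamma(111, 19).
Posterior mean = 111/19 = 111/19; prior mean = 32/13 = 32/13. Difference = 111/19 − 32/13 = 835/247.

835/247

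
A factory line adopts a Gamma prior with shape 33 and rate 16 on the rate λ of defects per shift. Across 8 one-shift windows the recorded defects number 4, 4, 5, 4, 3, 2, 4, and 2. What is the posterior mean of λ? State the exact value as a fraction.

Total count: 4 + 4 + 5 + 4 + 3 + 2 + 4 + 2 = 28.
Total exposure: 8 shifts.
Posterior: α' = 33 + 28 = 61, β' = 16 + 8 = 24.
Posterior mean = α'/β' = 61/24.

61/24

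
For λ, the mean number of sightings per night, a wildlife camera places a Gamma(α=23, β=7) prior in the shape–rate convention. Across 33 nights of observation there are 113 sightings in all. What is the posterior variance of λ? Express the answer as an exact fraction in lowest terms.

17/200

Total count 113 over total exposure 33 nights.
Conjugate update: add total count to the shape and total exposure to the rate, giving Gamma(136, 40).
Posterior variance = α'/β'² = 136/1600 = 17/200.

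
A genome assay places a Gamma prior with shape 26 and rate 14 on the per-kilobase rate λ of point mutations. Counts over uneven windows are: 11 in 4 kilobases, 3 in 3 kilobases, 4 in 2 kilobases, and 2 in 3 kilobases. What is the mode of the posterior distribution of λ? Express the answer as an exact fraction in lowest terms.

Total count: 11 + 3 + 4 + 2 = 20.
Total exposure: 4 + 3 + 2 + 3 = 12 kilobases.
Gamma(α, β) with Poisson data over total exposure Σt gives posterior Gamma(α+Σx, β+Σt) = Gamma(46, 26).
Posterior mode = (α'−1)/β' = 45/26.

45/26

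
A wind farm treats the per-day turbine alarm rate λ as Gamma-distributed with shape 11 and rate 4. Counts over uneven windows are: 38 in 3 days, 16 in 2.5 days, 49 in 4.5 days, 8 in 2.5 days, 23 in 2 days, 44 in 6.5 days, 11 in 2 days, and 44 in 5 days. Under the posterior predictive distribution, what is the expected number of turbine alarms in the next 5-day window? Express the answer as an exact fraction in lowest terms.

305/8

Total count: 38 + 16 + 49 + 8 + 23 + 44 + 11 + 44 = 233.
Total exposure: 3 + 2.5 + 4.5 + 2.5 + 2 + 6.5 + 2 + 5 = 28 days.
Gamma(α, β) with Poisson data over total exposure Σt gives posterior Gamma(α+Σx, β+Σt) = Gamma(244, 32).
Predictive mean over a 5-day window = T·E[λ|data] = 5·244/32 = 305/8.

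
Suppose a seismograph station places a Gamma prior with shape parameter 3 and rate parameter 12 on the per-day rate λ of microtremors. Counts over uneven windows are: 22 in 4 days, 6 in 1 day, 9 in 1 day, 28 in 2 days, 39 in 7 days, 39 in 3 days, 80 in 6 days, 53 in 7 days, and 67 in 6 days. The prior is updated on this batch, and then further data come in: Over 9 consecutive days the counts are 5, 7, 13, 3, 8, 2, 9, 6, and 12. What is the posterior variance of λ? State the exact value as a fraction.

411/3364

Total count: 22 + 6 + 9 + 28 + 39 + 39 + 80 + 53 + 67 = 343.
Total exposure: 4 + 1 + 1 + 2 + 7 + 3 + 6 + 7 + 6 = 37 days.
After the first batch: Gamma(3 + 343, 12 + 37) = Gamma(346, 49).
Total count: 5 + 7 + 13 + 3 + 8 + 2 + 9 + 6 + 12 = 65.
Total exposure: 9 days.
After the second batch: Gamma(346 + 65, 49 + 9) = Gamma(411, 58).
Posterior variance = α'/β'² = 411/3364.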